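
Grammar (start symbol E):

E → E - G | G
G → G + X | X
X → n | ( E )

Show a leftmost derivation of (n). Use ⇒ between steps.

E⇒G⇒X⇒(E)⇒(G)⇒(X)⇒(n)

E ⇒ G   [E → G]
G ⇒ X   [G → X]
X ⇒ (E)   [X → ( E )]
(E) ⇒ (G)   [E → G]
(G) ⇒ (X)   [G → X]
(X) ⇒ (n)   [X → n]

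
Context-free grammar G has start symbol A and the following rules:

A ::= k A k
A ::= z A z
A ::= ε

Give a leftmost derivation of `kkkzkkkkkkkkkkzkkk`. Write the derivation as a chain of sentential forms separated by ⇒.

A⇒kAk⇒kkAkk⇒kkkAkkk⇒kkkzAzkkk⇒kkkzkAkzkkk⇒kkkzkkAkkzkkk⇒kkkzkkkAkkkzkkk⇒kkkzkkkkAkkkkzkkk⇒kkkzkkkkkAkkkkkzkkk⇒kkkzkkkkkkkkkkzkkk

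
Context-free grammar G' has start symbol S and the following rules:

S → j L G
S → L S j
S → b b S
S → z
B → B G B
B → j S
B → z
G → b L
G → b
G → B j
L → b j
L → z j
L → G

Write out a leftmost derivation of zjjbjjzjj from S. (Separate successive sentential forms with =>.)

S => LSj   [S → L S j]
LSj => zjSj   [L → z j]
zjSj => zjjLGj   [S → j L G]
zjjLGj => zjjbjGj   [L → b j]
zjjbjGj => zjjbjBjj   [G → B j]
zjjbjBjj => zjjbjjSjj   [B → j S]
zjjbjjSjj => zjjbjjzjj   [S → z]

S => LSj => zjSj => zjjLGj => zjjbjGj => zjjbjBjj => zjjbjjSjj => zjjbjjzjj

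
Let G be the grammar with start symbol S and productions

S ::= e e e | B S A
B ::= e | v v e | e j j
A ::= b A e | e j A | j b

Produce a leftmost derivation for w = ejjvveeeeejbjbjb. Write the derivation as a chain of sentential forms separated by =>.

S => BSA => ejjSA => ejjBSAA => ejjvveSAA => ejjvveBSAAA => ejjvveeSAAA => ejjvveeeeeAAA => ejjvveeeeejbAA => ejjvveeeeejbjbA => ejjvveeeeejbjbjb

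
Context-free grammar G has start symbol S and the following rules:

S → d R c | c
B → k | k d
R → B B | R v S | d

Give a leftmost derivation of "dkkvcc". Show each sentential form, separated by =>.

S => dRc => dRvSc => dBBvSc => dkBvSc => dkkvSc => dkkvcc

S => dRc   [S → d R c]
dRc => dRvSc   [R → R v S]
dRvSc => dBBvSc   [R → B B]
dBBvSc => dkBvSc   [B → k]
dkBvSc => dkkvSc   [B → k]
dkkvSc => dkkvcc   [S → c]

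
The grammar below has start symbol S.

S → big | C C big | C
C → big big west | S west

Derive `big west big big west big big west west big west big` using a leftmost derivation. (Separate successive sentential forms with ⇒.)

S ⇒ C C big   [S → C C big]
C C big ⇒ S west C big   [C → S west]
S west C big ⇒ big west C big   [S → big]
big west C big ⇒ big west S west big   [C → S west]
big west S west big ⇒ big west C C big west big   [S → C C big]
big west C C big west big ⇒ big west big big west C big west big   [C → big big west]
big west big big west C big west big ⇒ big west big big west S west big west big   [C → S west]
big west big big west S west big west big ⇒ big west big big west C west big west big   [S → C]
big west big big west C west big west big ⇒ big west big big west big big west west big west big   [C → big big west]

S ⇒ C C big ⇒ S west C big ⇒ big west C big ⇒ big west S west big ⇒ big west C C big west big ⇒ big west big big west C big west big ⇒ big west big big west S west big west big ⇒ big west big big west C west big west big ⇒ big west big big west big big west west big west big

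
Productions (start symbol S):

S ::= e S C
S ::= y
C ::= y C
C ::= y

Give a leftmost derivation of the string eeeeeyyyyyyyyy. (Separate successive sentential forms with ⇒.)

S ⇒ eSC   [S ::= e S C]
eSC ⇒ eeSCC   [S ::= e S C]
eeSCC ⇒ eeeSCCC   [S ::= e S C]
eeeSCCC ⇒ eeeeSCCCC   [S ::= e S C]
eeeeSCCCC ⇒ eeeeeSCCCCC   [S ::= e S C]
eeeeeSCCCCC ⇒ eeeeeyCCCCC   [S ::= y]
eeeeeyCCCCC ⇒ eeeeeyyCCCCC   [C ::= y C]
eeeeeyyCCCCC ⇒ eeeeeyyyCCCCC   [C ::= y C]
eeeeeyyyCCCCC ⇒ eeeeeyyyyCCCCC   [C ::= y C]
eeeeeyyyyCCCCC ⇒ eeeeeyyyyyCCCC   [C ::= y]
eeeeeyyyyyCCCC ⇒ eeeeeyyyyyyCCC   [C ::= y]
eeeeeyyyyyyCCC ⇒ eeeeeyyyyyyyCC   [C ::= y]
eeeeeyyyyyyyCC ⇒ eeeeeyyyyyyyyC   [C ::= y]
eeeeeyyyyyyyyC ⇒ eeeeeyyyyyyyyy   [C ::= y]

S⇒eSC⇒eeSCC⇒eeeSCCC⇒eeeeSCCCC⇒eeeeeSCCCCC⇒eeeeeyCCCCC⇒eeeeeyyCCCCC⇒eeeeeyyyCCCCC⇒eeeeeyyyyCCCCC⇒eeeeeyyyyyCCCC⇒eeeeeyyyyyyCCC⇒eeeeeyyyyyyyCC⇒eeeeeyyyyyyyyC⇒eeeeeyyyyyyyyy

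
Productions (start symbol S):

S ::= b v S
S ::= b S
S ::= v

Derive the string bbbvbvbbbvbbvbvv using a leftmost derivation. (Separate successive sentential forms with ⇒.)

S⇒bS⇒bbS⇒bbbvS⇒bbbvbvS⇒bbbvbvbS⇒bbbvbvbbS⇒bbbvbvbbbvS⇒bbbvbvbbbvbS⇒bbbvbvbbbvbbvS⇒bbbvbvbbbvbbvbvS⇒bbbvbvbbbvbbvbvv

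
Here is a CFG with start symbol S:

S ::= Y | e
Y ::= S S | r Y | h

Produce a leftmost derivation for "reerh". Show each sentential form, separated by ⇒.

S ⇒ Y ⇒ rY ⇒ rSS ⇒ reS ⇒ reY ⇒ reSS ⇒ reeS ⇒ reeY ⇒ reerY ⇒ reerh

S ⇒ Y   [S ::= Y]
Y ⇒ rY   [Y ::= r Y]
rY ⇒ rSS   [Y ::= S S]
rSS ⇒ reS   [S ::= e]
reS ⇒ reY   [S ::= Y]
reY ⇒ reSS   [Y ::= S S]
reSS ⇒ reeS   [S ::= e]
reeS ⇒ reeY   [S ::= Y]
reeY ⇒ reerY   [Y ::= r Y]
reerY ⇒ reerh   [Y ::= h]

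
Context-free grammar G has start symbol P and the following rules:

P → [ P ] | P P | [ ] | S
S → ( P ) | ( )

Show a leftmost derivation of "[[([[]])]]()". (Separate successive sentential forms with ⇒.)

P ⇒ PP ⇒ [P]P ⇒ [[P]]P ⇒ [[S]]P ⇒ [[(P)]]P ⇒ [[([P])]]P ⇒ [[([[]])]]P ⇒ [[([[]])]]S ⇒ [[([[]])]]()

P ⇒ PP   [P → P P]
PP ⇒ [P]P   [P → [ P ]]
[P]P ⇒ [[P]]P   [P → [ P ]]
[[P]]P ⇒ [[S]]P   [P → S]
[[S]]P ⇒ [[(P)]]P   [S → ( P )]
[[(P)]]P ⇒ [[([P])]]P   [P → [ P ]]
[[([P])]]P ⇒ [[([[]])]]P   [P → [ ]]
[[([[]])]]P ⇒ [[([[]])]]S   [P → S]
[[([[]])]]S ⇒ [[([[]])]]()   [S → ( )]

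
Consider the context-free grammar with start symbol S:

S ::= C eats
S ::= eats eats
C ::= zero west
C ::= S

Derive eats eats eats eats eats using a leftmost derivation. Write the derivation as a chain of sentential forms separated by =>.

S => C eats   [S ::= C eats]
C eats => S eats   [C ::= S]
S eats => C eats eats   [S ::= C eats]
C eats eats => S eats eats   [C ::= S]
S eats eats => C eats eats eats   [S ::= C eats]
C eats eats eats => S eats eats eats   [C ::= S]
S eats eats eats => eats eats eats eats eats   [S ::= eats eats]

S => C eats => S eats => C eats eats => S eats eats => C eats eats eats => S eats eats eats => eats eats eats eats eats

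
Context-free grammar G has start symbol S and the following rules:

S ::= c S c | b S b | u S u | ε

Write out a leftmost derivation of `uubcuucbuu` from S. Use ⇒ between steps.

S ⇒ uSu   [S ::= u S u]
uSu ⇒ uuSuu   [S ::= u S u]
uuSuu ⇒ uubSbuu   [S ::= b S b]
uubSbuu ⇒ uubcScbuu   [S ::= c S c]
uubcScbuu ⇒ uubcuSucbuu   [S ::= u S u]
uubcuSucbuu ⇒ uubcuucbuu   [S ::= ε]

S⇒uSu⇒uuSuu⇒uubSbuu⇒uubcScbuu⇒uubcuSucbuu⇒uubcuucbuu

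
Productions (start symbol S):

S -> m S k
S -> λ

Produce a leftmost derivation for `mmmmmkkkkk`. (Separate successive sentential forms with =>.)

S => mSk   [S -> m S k]
mSk => mmSkk   [S -> m S k]
mmSkk => mmmSkkk   [S -> m S k]
mmmSkkk => mmmmSkkkk   [S -> m S k]
mmmmSkkkk => mmmmmSkkkkk   [S -> m S k]
mmmmmSkkkkk => mmmmmkkkkk   [S -> λ]

S=>mSk=>mmSkk=>mmmSkkk=>mmmmSkkkk=>mmmmmSkkkkk=>mmmmmkkkkk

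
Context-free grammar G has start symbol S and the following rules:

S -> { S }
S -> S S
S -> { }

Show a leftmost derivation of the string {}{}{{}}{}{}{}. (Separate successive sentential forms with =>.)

S => SS   [S -> S S]
SS => SSS   [S -> S S]
SSS => {}SS   [S -> { }]
{}SS => {}SSS   [S -> S S]
{}SSS => {}SSSS   [S -> S S]
{}SSSS => {}{}SSS   [S -> { }]
{}{}SSS => {}{}SSSS   [S -> S S]
{}{}SSSS => {}{}{S}SSS   [S -> { S }]
{}{}{S}SSS => {}{}{{}}SSS   [S -> { }]
{}{}{{}}SSS => {}{}{{}}{}SS   [S -> { }]
{}{}{{}}{}SS => {}{}{{}}{}{}S   [S -> { }]
{}{}{{}}{}{}S => {}{}{{}}{}{}{}   [S -> { }]

S => SS => SSS => {}SS => {}SSS => {}SSSS => {}{}SSS => {}{}SSSS => {}{}{S}SSS => {}{}{{}}SSS => {}{}{{}}{}SS => {}{}{{}}{}{}S => {}{}{{}}{}{}{}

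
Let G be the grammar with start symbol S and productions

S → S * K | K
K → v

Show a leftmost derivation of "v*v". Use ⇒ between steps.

S ⇒ S*K   [S → S * K]
S*K ⇒ K*K   [S → K]
K*K ⇒ v*K   [K → v]
v*K ⇒ v*v   [K → v]

S ⇒ S*K ⇒ K*K ⇒ v*K ⇒ v*v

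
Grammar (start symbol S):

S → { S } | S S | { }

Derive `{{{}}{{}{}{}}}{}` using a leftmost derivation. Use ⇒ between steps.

S ⇒ SS   [S → S S]
SS ⇒ {S}S   [S → { S }]
{S}S ⇒ {SS}S   [S → S S]
{SS}S ⇒ {{S}S}S   [S → { S }]
{{S}S}S ⇒ {{{}}S}S   [S → { }]
{{{}}S}S ⇒ {{{}}{S}}S   [S → { S }]
{{{}}{S}}S ⇒ {{{}}{SS}}S   [S → S S]
{{{}}{SS}}S ⇒ {{{}}{SSS}}S   [S → S S]
{{{}}{SSS}}S ⇒ {{{}}{{}SS}}S   [S → { }]
{{{}}{{}SS}}S ⇒ {{{}}{{}{}S}}S   [S → { }]
{{{}}{{}{}S}}S ⇒ {{{}}{{}{}{}}}S   [S → { }]
{{{}}{{}{}{}}}S ⇒ {{{}}{{}{}{}}}{}   [S → { }]

S ⇒ SS ⇒ {S}S ⇒ {SS}S ⇒ {{S}S}S ⇒ {{{}}S}S ⇒ {{{}}{S}}S ⇒ {{{}}{SS}}S ⇒ {{{}}{SSS}}S ⇒ {{{}}{{}SS}}S ⇒ {{{}}{{}{}S}}S ⇒ {{{}}{{}{}{}}}S ⇒ {{{}}{{}{}{}}}{}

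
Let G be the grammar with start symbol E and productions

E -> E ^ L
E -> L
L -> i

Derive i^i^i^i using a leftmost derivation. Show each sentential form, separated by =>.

E=>E^L=>E^L^L=>E^L^L^L=>L^L^L^L=>i^L^L^L=>i^i^L^L=>i^i^i^L=>i^i^i^i

E => E^L   [E -> E ^ L]
E^L => E^L^L   [E -> E ^ L]
E^L^L => E^L^L^L   [E -> E ^ L]
E^L^L^L => L^L^L^L   [E -> L]
L^L^L^L => i^L^L^L   [L -> i]
i^L^L^L => i^i^L^L   [L -> i]
i^i^L^L => i^i^i^L   [L -> i]
i^i^i^L => i^i^i^i   [L -> i]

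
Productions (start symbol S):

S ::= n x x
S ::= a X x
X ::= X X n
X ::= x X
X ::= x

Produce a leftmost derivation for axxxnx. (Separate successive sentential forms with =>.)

S => aXx => axXx => axXXnx => axxXnx => axxxnx

S => aXx   [S ::= a X x]
aXx => axXx   [X ::= x X]
axXx => axXXnx   [X ::= X X n]
axXXnx => axxXnx   [X ::= x]
axxXnx => axxxnx   [X ::= x]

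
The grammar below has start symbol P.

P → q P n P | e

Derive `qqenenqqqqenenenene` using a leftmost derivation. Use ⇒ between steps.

P ⇒ qPnP ⇒ qqPnPnP ⇒ qqenPnP ⇒ qqenenP ⇒ qqenenqPnP ⇒ qqenenqqPnPnP ⇒ qqenenqqqPnPnPnP ⇒ qqenenqqqqPnPnPnPnP ⇒ qqenenqqqqenPnPnPnP ⇒ qqenenqqqqenenPnPnP ⇒ qqenenqqqqenenenPnP ⇒ qqenenqqqqenenenenP ⇒ qqenenqqqqenenenene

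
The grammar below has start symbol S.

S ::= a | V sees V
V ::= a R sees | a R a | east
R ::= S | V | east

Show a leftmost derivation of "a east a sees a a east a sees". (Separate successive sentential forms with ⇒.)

S ⇒ V sees V ⇒ a R a sees V ⇒ a east a sees V ⇒ a east a sees a R sees ⇒ a east a sees a V sees ⇒ a east a sees a a R a sees ⇒ a east a sees a a east a sees

S ⇒ V sees V   [S ::= V sees V]
V sees V ⇒ a R a sees V   [V ::= a R a]
a R a sees V ⇒ a east a sees V   [R ::= east]
a east a sees V ⇒ a east a sees a R sees   [V ::= a R sees]
a east a sees a R sees ⇒ a east a sees a V sees   [R ::= V]
a east a sees a V sees ⇒ a east a sees a a R a sees   [V ::= a R a]
a east a sees a a R a sees ⇒ a east a sees a a east a sees   [R ::= east]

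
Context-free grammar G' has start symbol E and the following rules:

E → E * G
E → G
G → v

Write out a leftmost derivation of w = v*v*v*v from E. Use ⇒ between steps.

E ⇒ E*G ⇒ E*G*G ⇒ E*G*G*G ⇒ G*G*G*G ⇒ v*G*G*G ⇒ v*v*G*G ⇒ v*v*v*G ⇒ v*v*v*v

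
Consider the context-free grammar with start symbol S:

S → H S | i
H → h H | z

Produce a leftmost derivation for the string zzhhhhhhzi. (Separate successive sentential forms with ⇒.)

S ⇒ HS   [S → H S]
HS ⇒ zS   [H → z]
zS ⇒ zHS   [S → H S]
zHS ⇒ zzS   [H → z]
zzS ⇒ zzHS   [S → H S]
zzHS ⇒ zzhHS   [H → h H]
zzhHS ⇒ zzhhHS   [H → h H]
zzhhHS ⇒ zzhhhHS   [H → h H]
zzhhhHS ⇒ zzhhhhHS   [H → h H]
zzhhhhHS ⇒ zzhhhhhHS   [H → h H]
zzhhhhhHS ⇒ zzhhhhhhHS   [H → h H]
zzhhhhhhHS ⇒ zzhhhhhhzS   [H → z]
zzhhhhhhzS ⇒ zzhhhhhhzi   [S → i]

S ⇒ HS ⇒ zS ⇒ zHS ⇒ zzS ⇒ zzHS ⇒ zzhHS ⇒ zzhhHS ⇒ zzhhhHS ⇒ zzhhhhHS ⇒ zzhhhhhHS ⇒ zzhhhhhhHS ⇒ zzhhhhhhzS ⇒ zzhhhhhhzi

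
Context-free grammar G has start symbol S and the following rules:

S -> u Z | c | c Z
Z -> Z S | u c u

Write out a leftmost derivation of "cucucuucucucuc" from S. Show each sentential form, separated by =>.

S => cZ   [S -> c Z]
cZ => cZS   [Z -> Z S]
cZS => cZSS   [Z -> Z S]
cZSS => cZSSS   [Z -> Z S]
cZSSS => cucuSSS   [Z -> u c u]
cucuSSS => cucucSS   [S -> c]
cucucSS => cucucuZS   [S -> u Z]
cucucuZS => cucucuucuS   [Z -> u c u]
cucucuucuS => cucucuucucZ   [S -> c Z]
cucucuucucZ => cucucuucucZS   [Z -> Z S]
cucucuucucZS => cucucuucucucuS   [Z -> u c u]
cucucuucucucuS => cucucuucucucuc   [S -> c]

S=>cZ=>cZS=>cZSS=>cZSSS=>cucuSSS=>cucucSS=>cucucuZS=>cucucuucuS=>cucucuucucZ=>cucucuucucZS=>cucucuucucucuS=>cucucuucucucuc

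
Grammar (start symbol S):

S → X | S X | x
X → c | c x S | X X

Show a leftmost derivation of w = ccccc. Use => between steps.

S => SX   [S → S X]
SX => SXX   [S → S X]
SXX => XXX   [S → X]
XXX => XXXX   [X → X X]
XXXX => cXXX   [X → c]
cXXX => cXXXX   [X → X X]
cXXXX => ccXXX   [X → c]
ccXXX => cccXX   [X → c]
cccXX => ccccX   [X → c]
ccccX => ccccc   [X → c]

S => SX => SXX => XXX => XXXX => cXXX => cXXXX => ccXXX => cccXX => ccccX => ccccc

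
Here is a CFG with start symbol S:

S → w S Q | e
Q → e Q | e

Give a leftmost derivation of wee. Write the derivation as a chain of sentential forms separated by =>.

S => wSQ => weQ => wee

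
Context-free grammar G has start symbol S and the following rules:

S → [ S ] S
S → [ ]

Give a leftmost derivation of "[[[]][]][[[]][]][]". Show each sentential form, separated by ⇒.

S ⇒ [S]S   [S → [ S ] S]
[S]S ⇒ [[S]S]S   [S → [ S ] S]
[[S]S]S ⇒ [[[]]S]S   [S → [ ]]
[[[]]S]S ⇒ [[[]][]]S   [S → [ ]]
[[[]][]]S ⇒ [[[]][]][S]S   [S → [ S ] S]
[[[]][]][S]S ⇒ [[[]][]][[S]S]S   [S → [ S ] S]
[[[]][]][[S]S]S ⇒ [[[]][]][[[]]S]S   [S → [ ]]
[[[]][]][[[]]S]S ⇒ [[[]][]][[[]][]]S   [S → [ ]]
[[[]][]][[[]][]]S ⇒ [[[]][]][[[]][]][]   [S → [ ]]

S ⇒ [S]S ⇒ [[S]S]S ⇒ [[[]]S]S ⇒ [[[]][]]S ⇒ [[[]][]][S]S ⇒ [[[]][]][[S]S]S ⇒ [[[]][]][[[]]S]S ⇒ [[[]][]][[[]][]]S ⇒ [[[]][]][[[]][]][]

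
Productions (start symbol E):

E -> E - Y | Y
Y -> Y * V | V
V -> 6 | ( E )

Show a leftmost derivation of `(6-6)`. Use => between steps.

E => Y   [E -> Y]
Y => V   [Y -> V]
V => (E)   [V -> ( E )]
(E) => (E-Y)   [E -> E - Y]
(E-Y) => (Y-Y)   [E -> Y]
(Y-Y) => (V-Y)   [Y -> V]
(V-Y) => (6-Y)   [V -> 6]
(6-Y) => (6-V)   [Y -> V]
(6-V) => (6-6)   [V -> 6]

E => Y => V => (E) => (E-Y) => (Y-Y) => (V-Y) => (6-Y) => (6-V) => (6-6)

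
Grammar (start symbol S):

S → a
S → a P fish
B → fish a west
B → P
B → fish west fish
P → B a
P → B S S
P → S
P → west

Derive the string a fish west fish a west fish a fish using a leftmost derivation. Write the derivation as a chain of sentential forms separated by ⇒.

S ⇒ a P fish ⇒ a B S S fish ⇒ a fish west fish S S fish ⇒ a fish west fish a P fish S fish ⇒ a fish west fish a west fish S fish ⇒ a fish west fish a west fish a fish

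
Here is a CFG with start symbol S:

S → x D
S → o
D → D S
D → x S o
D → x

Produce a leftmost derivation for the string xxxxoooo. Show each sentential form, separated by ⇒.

S ⇒ xD   [S → x D]
xD ⇒ xxSo   [D → x S o]
xxSo ⇒ xxxDo   [S → x D]
xxxDo ⇒ xxxDSo   [D → D S]
xxxDSo ⇒ xxxDSSo   [D → D S]
xxxDSSo ⇒ xxxDSSSo   [D → D S]
xxxDSSSo ⇒ xxxxSSSo   [D → x]
xxxxSSSo ⇒ xxxxoSSo   [S → o]
xxxxoSSo ⇒ xxxxooSo   [S → o]
xxxxooSo ⇒ xxxxoooo   [S → o]

S⇒xD⇒xxSo⇒xxxDo⇒xxxDSo⇒xxxDSSo⇒xxxDSSSo⇒xxxxSSSo⇒xxxxoSSo⇒xxxxooSo⇒xxxxoooo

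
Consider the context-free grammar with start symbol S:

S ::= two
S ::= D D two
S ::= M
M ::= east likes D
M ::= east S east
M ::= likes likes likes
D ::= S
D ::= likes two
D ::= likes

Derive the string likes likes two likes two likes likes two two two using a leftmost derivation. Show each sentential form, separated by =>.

S => D D two => S D two => D D two D two => S D two D two => D D two D two D two => likes D two D two D two => likes likes two D two D two => likes likes two likes two D two => likes likes two likes two S two => likes likes two likes two D D two two => likes likes two likes two likes D two two => likes likes two likes two likes likes two two two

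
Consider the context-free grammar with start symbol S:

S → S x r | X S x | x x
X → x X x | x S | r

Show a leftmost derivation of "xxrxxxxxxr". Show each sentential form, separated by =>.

S => Sxr   [S → S x r]
Sxr => XSxxr   [S → X S x]
XSxxr => xXxSxxr   [X → x X x]
xXxSxxr => xxXxxSxxr   [X → x X x]
xxXxxSxxr => xxrxxSxxr   [X → r]
xxrxxSxxr => xxrxxxxxxr   [S → x x]

S=>Sxr=>XSxxr=>xXxSxxr=>xxXxxSxxr=>xxrxxSxxr=>xxrxxxxxxr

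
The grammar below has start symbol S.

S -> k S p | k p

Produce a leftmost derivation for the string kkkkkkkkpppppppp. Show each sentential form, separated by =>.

S => kSp   [S -> k S p]
kSp => kkSpp   [S -> k S p]
kkSpp => kkkSppp   [S -> k S p]
kkkSppp => kkkkSpppp   [S -> k S p]
kkkkSpppp => kkkkkSppppp   [S -> k S p]
kkkkkSppppp => kkkkkkSpppppp   [S -> k S p]
kkkkkkSpppppp => kkkkkkkSppppppp   [S -> k S p]
kkkkkkkSppppppp => kkkkkkkkpppppppp   [S -> k p]

S=>kSp=>kkSpp=>kkkSppp=>kkkkSpppp=>kkkkkSppppp=>kkkkkkSpppppp=>kkkkkkkSppppppp=>kkkkkkkkpppppppp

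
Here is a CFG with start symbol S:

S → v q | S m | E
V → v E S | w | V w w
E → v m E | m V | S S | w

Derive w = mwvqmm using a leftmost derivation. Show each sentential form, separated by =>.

S=>Sm=>Smm=>Emm=>SSmm=>ESmm=>mVSmm=>mwSmm=>mwvqmm

S => Sm   [S → S m]
Sm => Smm   [S → S m]
Smm => Emm   [S → E]
Emm => SSmm   [E → S S]
SSmm => ESmm   [S → E]
ESmm => mVSmm   [E → m V]
mVSmm => mwSmm   [V → w]
mwSmm => mwvqmm   [S → v q]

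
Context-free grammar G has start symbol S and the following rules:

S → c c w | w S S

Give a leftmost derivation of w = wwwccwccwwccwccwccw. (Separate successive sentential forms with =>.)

S => wSS => wwSSS => wwwSSSS => wwwccwSSS => wwwccwccwSS => wwwccwccwwSSS => wwwccwccwwccwSS => wwwccwccwwccwccwS => wwwccwccwwccwccwccw

S => wSS   [S → w S S]
wSS => wwSSS   [S → w S S]
wwSSS => wwwSSSS   [S → w S S]
wwwSSSS => wwwccwSSS   [S → c c w]
wwwccwSSS => wwwccwccwSS   [S → c c w]
wwwccwccwSS => wwwccwccwwSSS   [S → w S S]
wwwccwccwwSSS => wwwccwccwwccwSS   [S → c c w]
wwwccwccwwccwSS => wwwccwccwwccwccwS   [S → c c w]
wwwccwccwwccwccwS => wwwccwccwwccwccwccw   [S → c c w]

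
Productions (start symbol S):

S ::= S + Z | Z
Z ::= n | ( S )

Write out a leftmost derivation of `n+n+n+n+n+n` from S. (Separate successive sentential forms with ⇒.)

S ⇒ S+Z ⇒ S+Z+Z ⇒ S+Z+Z+Z ⇒ S+Z+Z+Z+Z ⇒ S+Z+Z+Z+Z+Z ⇒ Z+Z+Z+Z+Z+Z ⇒ n+Z+Z+Z+Z+Z ⇒ n+n+Z+Z+Z+Z ⇒ n+n+n+Z+Z+Z ⇒ n+n+n+n+Z+Z ⇒ n+n+n+n+n+Z ⇒ n+n+n+n+n+n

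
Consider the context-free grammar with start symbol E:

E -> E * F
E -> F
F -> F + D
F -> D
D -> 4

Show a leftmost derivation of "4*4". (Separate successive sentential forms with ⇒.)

E ⇒ E*F ⇒ F*F ⇒ D*F ⇒ 4*F ⇒ 4*D ⇒ 4*4

E ⇒ E*F   [E -> E * F]
E*F ⇒ F*F   [E -> F]
F*F ⇒ D*F   [F -> D]
D*F ⇒ 4*F   [D -> 4]
4*F ⇒ 4*D   [F -> D]
4*D ⇒ 4*4   [D -> 4]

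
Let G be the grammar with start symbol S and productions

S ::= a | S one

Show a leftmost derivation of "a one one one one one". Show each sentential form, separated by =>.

S => S one => S one one => S one one one => S one one one one => S one one one one one => a one one one one one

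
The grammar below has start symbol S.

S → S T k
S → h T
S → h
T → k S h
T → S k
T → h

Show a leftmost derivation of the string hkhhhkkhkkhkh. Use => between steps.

S => hT => hkSh => hkSTkh => hkhTTkh => hkhSkTkh => hkhSTkkTkh => hkhSTkTkkTkh => hkhhTkTkkTkh => hkhhSkkTkkTkh => hkhhhkkTkkTkh => hkhhhkkhkkTkh => hkhhhkkhkkhkh

S => hT   [S → h T]
hT => hkSh   [T → k S h]
hkSh => hkSTkh   [S → S T k]
hkSTkh => hkhTTkh   [S → h T]
hkhTTkh => hkhSkTkh   [T → S k]
hkhSkTkh => hkhSTkkTkh   [S → S T k]
hkhSTkkTkh => hkhSTkTkkTkh   [S → S T k]
hkhSTkTkkTkh => hkhhTkTkkTkh   [S → h]
hkhhTkTkkTkh => hkhhSkkTkkTkh   [T → S k]
hkhhSkkTkkTkh => hkhhhkkTkkTkh   [S → h]
hkhhhkkTkkTkh => hkhhhkkhkkTkh   [T → h]
hkhhhkkhkkTkh => hkhhhkkhkkhkh   [T → h]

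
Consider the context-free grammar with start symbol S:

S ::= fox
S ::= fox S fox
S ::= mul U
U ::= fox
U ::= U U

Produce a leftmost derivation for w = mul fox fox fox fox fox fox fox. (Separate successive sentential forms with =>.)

S => mul U => mul U U => mul U U U => mul U U U U => mul U U U U U => mul U U U U U U => mul U U U U U U U => mul fox U U U U U U => mul fox fox U U U U U => mul fox fox fox U U U U => mul fox fox fox fox U U U => mul fox fox fox fox fox U U => mul fox fox fox fox fox fox U => mul fox fox fox fox fox fox fox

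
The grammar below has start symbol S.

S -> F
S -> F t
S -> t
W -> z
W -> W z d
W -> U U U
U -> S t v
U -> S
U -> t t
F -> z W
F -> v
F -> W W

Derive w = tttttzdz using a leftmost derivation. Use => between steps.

S=>F=>WW=>WzdW=>UUUzdW=>SUUzdW=>tUUzdW=>tttUzdW=>tttttzdW=>tttttzdz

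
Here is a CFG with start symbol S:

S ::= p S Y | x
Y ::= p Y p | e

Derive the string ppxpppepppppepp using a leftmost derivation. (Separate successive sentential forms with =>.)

S => pSY   [S ::= p S Y]
pSY => ppSYY   [S ::= p S Y]
ppSYY => ppxYY   [S ::= x]
ppxYY => ppxpYpY   [Y ::= p Y p]
ppxpYpY => ppxppYppY   [Y ::= p Y p]
ppxppYppY => ppxpppYpppY   [Y ::= p Y p]
ppxpppYpppY => ppxpppepppY   [Y ::= e]
ppxpppepppY => ppxpppeppppYp   [Y ::= p Y p]
ppxpppeppppYp => ppxpppepppppYpp   [Y ::= p Y p]
ppxpppepppppYpp => ppxpppepppppepp   [Y ::= e]

S=>pSY=>ppSYY=>ppxYY=>ppxpYpY=>ppxppYppY=>ppxpppYpppY=>ppxpppepppY=>ppxpppeppppYp=>ppxpppepppppYpp=>ppxpppepppppepp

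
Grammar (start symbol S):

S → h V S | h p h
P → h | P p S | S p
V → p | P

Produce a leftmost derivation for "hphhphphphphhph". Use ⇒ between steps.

S ⇒ hVS   [S → h V S]
hVS ⇒ hpS   [V → p]
hpS ⇒ hphVS   [S → h V S]
hphVS ⇒ hphPS   [V → P]
hphPS ⇒ hphPpSS   [P → P p S]
hphPpSS ⇒ hphPpSpSS   [P → P p S]
hphPpSpSS ⇒ hphhpSpSS   [P → h]
hphhpSpSS ⇒ hphhphphpSS   [S → h p h]
hphhphphpSS ⇒ hphhphphphphS   [S → h p h]
hphhphphphphS ⇒ hphhphphphphhph   [S → h p h]

S⇒hVS⇒hpS⇒hphVS⇒hphPS⇒hphPpSS⇒hphPpSpSS⇒hphhpSpSS⇒hphhphphpSS⇒hphhphphphphS⇒hphhphphphphhph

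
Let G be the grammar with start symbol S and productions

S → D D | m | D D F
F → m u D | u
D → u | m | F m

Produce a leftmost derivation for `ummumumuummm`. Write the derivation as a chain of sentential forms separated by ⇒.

S⇒DD⇒FmD⇒umD⇒umFm⇒ummuDm⇒ummuFmm⇒ummumuDmm⇒ummumuFmmm⇒ummumumuDmmm⇒ummumumuummm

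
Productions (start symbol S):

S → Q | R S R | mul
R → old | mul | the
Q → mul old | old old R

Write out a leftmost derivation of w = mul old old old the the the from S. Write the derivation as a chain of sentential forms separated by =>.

S => R S R => mul S R => mul R S R R => mul old S R R => mul old Q R R => mul old old old R R R => mul old old old the R R => mul old old old the the R => mul old old old the the the

S => R S R   [S → R S R]
R S R => mul S R   [R → mul]
mul S R => mul R S R R   [S → R S R]
mul R S R R => mul old S R R   [R → old]
mul old S R R => mul old Q R R   [S → Q]
mul old Q R R => mul old old old R R R   [Q → old old R]
mul old old old R R R => mul old old old the R R   [R → the]
mul old old old the R R => mul old old old the the R   [R → the]
mul old old old the the R => mul old old old the the the   [R → the]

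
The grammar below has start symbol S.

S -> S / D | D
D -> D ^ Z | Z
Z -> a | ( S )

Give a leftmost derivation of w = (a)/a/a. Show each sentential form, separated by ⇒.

S ⇒ S/D   [S -> S / D]
S/D ⇒ S/D/D   [S -> S / D]
S/D/D ⇒ D/D/D   [S -> D]
D/D/D ⇒ Z/D/D   [D -> Z]
Z/D/D ⇒ (S)/D/D   [Z -> ( S )]
(S)/D/D ⇒ (D)/D/D   [S -> D]
(D)/D/D ⇒ (Z)/D/D   [D -> Z]
(Z)/D/D ⇒ (a)/D/D   [Z -> a]
(a)/D/D ⇒ (a)/Z/D   [D -> Z]
(a)/Z/D ⇒ (a)/a/D   [Z -> a]
(a)/a/D ⇒ (a)/a/Z   [D -> Z]
(a)/a/Z ⇒ (a)/a/a   [Z -> a]

S ⇒ S/D ⇒ S/D/D ⇒ D/D/D ⇒ Z/D/D ⇒ (S)/D/D ⇒ (D)/D/D ⇒ (Z)/D/D ⇒ (a)/D/D ⇒ (a)/Z/D ⇒ (a)/a/D ⇒ (a)/a/Z ⇒ (a)/a/a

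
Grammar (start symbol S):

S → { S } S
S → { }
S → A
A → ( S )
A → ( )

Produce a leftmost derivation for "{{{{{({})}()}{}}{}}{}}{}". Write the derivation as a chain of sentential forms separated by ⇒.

S ⇒ {S}S ⇒ {{S}S}S ⇒ {{{S}S}S}S ⇒ {{{{S}S}S}S}S ⇒ {{{{{S}S}S}S}S}S ⇒ {{{{{A}S}S}S}S}S ⇒ {{{{{(S)}S}S}S}S}S ⇒ {{{{{({})}S}S}S}S}S ⇒ {{{{{({})}A}S}S}S}S ⇒ {{{{{({})}()}S}S}S}S ⇒ {{{{{({})}()}{}}S}S}S ⇒ {{{{{({})}()}{}}{}}S}S ⇒ {{{{{({})}()}{}}{}}{}}S ⇒ {{{{{({})}()}{}}{}}{}}{}

S ⇒ {S}S   [S → { S } S]
{S}S ⇒ {{S}S}S   [S → { S } S]
{{S}S}S ⇒ {{{S}S}S}S   [S → { S } S]
{{{S}S}S}S ⇒ {{{{S}S}S}S}S   [S → { S } S]
{{{{S}S}S}S}S ⇒ {{{{{S}S}S}S}S}S   [S → { S } S]
{{{{{S}S}S}S}S}S ⇒ {{{{{A}S}S}S}S}S   [S → A]
{{{{{A}S}S}S}S}S ⇒ {{{{{(S)}S}S}S}S}S   [A → ( S )]
{{{{{(S)}S}S}S}S}S ⇒ {{{{{({})}S}S}S}S}S   [S → { }]
{{{{{({})}S}S}S}S}S ⇒ {{{{{({})}A}S}S}S}S   [S → A]
{{{{{({})}A}S}S}S}S ⇒ {{{{{({})}()}S}S}S}S   [A → ( )]
{{{{{({})}()}S}S}S}S ⇒ {{{{{({})}()}{}}S}S}S   [S → { }]
{{{{{({})}()}{}}S}S}S ⇒ {{{{{({})}()}{}}{}}S}S   [S → { }]
{{{{{({})}()}{}}{}}S}S ⇒ {{{{{({})}()}{}}{}}{}}S   [S → { }]
{{{{{({})}()}{}}{}}{}}S ⇒ {{{{{({})}()}{}}{}}{}}{}   [S → { }]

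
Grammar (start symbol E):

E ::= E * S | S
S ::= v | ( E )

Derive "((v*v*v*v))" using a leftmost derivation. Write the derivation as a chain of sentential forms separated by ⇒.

E ⇒ S   [E ::= S]
S ⇒ (E)   [S ::= ( E )]
(E) ⇒ (S)   [E ::= S]
(S) ⇒ ((E))   [S ::= ( E )]
((E)) ⇒ ((E*S))   [E ::= E * S]
((E*S)) ⇒ ((E*S*S))   [E ::= E * S]
((E*S*S)) ⇒ ((E*S*S*S))   [E ::= E * S]
((E*S*S*S)) ⇒ ((S*S*S*S))   [E ::= S]
((S*S*S*S)) ⇒ ((v*S*S*S))   [S ::= v]
((v*S*S*S)) ⇒ ((v*v*S*S))   [S ::= v]
((v*v*S*S)) ⇒ ((v*v*v*S))   [S ::= v]
((v*v*v*S)) ⇒ ((v*v*v*v))   [S ::= v]

E ⇒ S ⇒ (E) ⇒ (S) ⇒ ((E)) ⇒ ((E*S)) ⇒ ((E*S*S)) ⇒ ((E*S*S*S)) ⇒ ((S*S*S*S)) ⇒ ((v*S*S*S)) ⇒ ((v*v*S*S)) ⇒ ((v*v*v*S)) ⇒ ((v*v*v*v))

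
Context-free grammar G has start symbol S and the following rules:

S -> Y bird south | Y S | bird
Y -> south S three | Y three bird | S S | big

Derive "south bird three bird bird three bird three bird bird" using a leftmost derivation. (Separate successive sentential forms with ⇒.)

S ⇒ Y S   [S -> Y S]
Y S ⇒ Y three bird S   [Y -> Y three bird]
Y three bird S ⇒ Y three bird three bird S   [Y -> Y three bird]
Y three bird three bird S ⇒ S S three bird three bird S   [Y -> S S]
S S three bird three bird S ⇒ Y S S three bird three bird S   [S -> Y S]
Y S S three bird three bird S ⇒ south S three S S three bird three bird S   [Y -> south S three]
south S three S S three bird three bird S ⇒ south bird three S S three bird three bird S   [S -> bird]
south bird three S S three bird three bird S ⇒ south bird three bird S three bird three bird S   [S -> bird]
south bird three bird S three bird three bird S ⇒ south bird three bird bird three bird three bird S   [S -> bird]
south bird three bird bird three bird three bird S ⇒ south bird three bird bird three bird three bird bird   [S -> bird]

S ⇒ Y S ⇒ Y three bird S ⇒ Y three bird three bird S ⇒ S S three bird three bird S ⇒ Y S S three bird three bird S ⇒ south S three S S three bird three bird S ⇒ south bird three S S three bird three bird S ⇒ south bird three bird S three bird three bird S ⇒ south bird three bird bird three bird three bird S ⇒ south bird three bird bird three bird three bird bird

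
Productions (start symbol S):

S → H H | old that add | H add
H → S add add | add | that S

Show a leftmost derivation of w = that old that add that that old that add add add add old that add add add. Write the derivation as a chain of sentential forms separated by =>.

S => H H => that S H => that old that add H => that old that add that S => that old that add that H H => that old that add that S add add H => that old that add that H add add add H => that old that add that that S add add add H => that old that add that that old that add add add add H => that old that add that that old that add add add add S add add => that old that add that that old that add add add add old that add add add

S => H H   [S → H H]
H H => that S H   [H → that S]
that S H => that old that add H   [S → old that add]
that old that add H => that old that add that S   [H → that S]
that old that add that S => that old that add that H H   [S → H H]
that old that add that H H => that old that add that S add add H   [H → S add add]
that old that add that S add add H => that old that add that H add add add H   [S → H add]
that old that add that H add add add H => that old that add that that S add add add H   [H → that S]
that old that add that that S add add add H => that old that add that that old that add add add add H   [S → old that add]
that old that add that that old that add add add add H => that old that add that that old that add add add add S add add   [H → S add add]
that old that add that that old that add add add add S add add => that old that add that that old that add add add add old that add add add   [S → old that add]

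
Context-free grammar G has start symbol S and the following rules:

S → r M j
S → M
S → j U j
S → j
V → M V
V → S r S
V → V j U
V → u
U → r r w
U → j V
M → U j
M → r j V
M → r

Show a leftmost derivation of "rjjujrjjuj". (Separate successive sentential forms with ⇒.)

S ⇒ M   [S → M]
M ⇒ rjV   [M → r j V]
rjV ⇒ rjSrS   [V → S r S]
rjSrS ⇒ rjMrS   [S → M]
rjMrS ⇒ rjUjrS   [M → U j]
rjUjrS ⇒ rjjVjrS   [U → j V]
rjjVjrS ⇒ rjjujrS   [V → u]
rjjujrS ⇒ rjjujrjUj   [S → j U j]
rjjujrjUj ⇒ rjjujrjjVj   [U → j V]
rjjujrjjVj ⇒ rjjujrjjuj   [V → u]

S ⇒ M ⇒ rjV ⇒ rjSrS ⇒ rjMrS ⇒ rjUjrS ⇒ rjjVjrS ⇒ rjjujrS ⇒ rjjujrjUj ⇒ rjjujrjjVj ⇒ rjjujrjjuj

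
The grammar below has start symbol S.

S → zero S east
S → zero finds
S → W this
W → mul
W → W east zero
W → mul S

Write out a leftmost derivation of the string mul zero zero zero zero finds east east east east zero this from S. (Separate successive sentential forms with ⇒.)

S ⇒ W this   [S → W this]
W this ⇒ W east zero this   [W → W east zero]
W east zero this ⇒ mul S east zero this   [W → mul S]
mul S east zero this ⇒ mul zero S east east zero this   [S → zero S east]
mul zero S east east zero this ⇒ mul zero zero S east east east zero this   [S → zero S east]
mul zero zero S east east east zero this ⇒ mul zero zero zero S east east east east zero this   [S → zero S east]
mul zero zero zero S east east east east zero this ⇒ mul zero zero zero zero finds east east east east zero this   [S → zero finds]

S ⇒ W this ⇒ W east zero this ⇒ mul S east zero this ⇒ mul zero S east east zero this ⇒ mul zero zero S east east east zero this ⇒ mul zero zero zero S east east east east zero this ⇒ mul zero zero zero zero finds east east east east zero this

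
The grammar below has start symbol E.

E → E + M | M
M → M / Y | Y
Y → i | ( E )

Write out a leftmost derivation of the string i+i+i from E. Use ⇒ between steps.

E ⇒ E+M   [E → E + M]
E+M ⇒ E+M+M   [E → E + M]
E+M+M ⇒ M+M+M   [E → M]
M+M+M ⇒ Y+M+M   [M → Y]
Y+M+M ⇒ i+M+M   [Y → i]
i+M+M ⇒ i+Y+M   [M → Y]
i+Y+M ⇒ i+i+M   [Y → i]
i+i+M ⇒ i+i+Y   [M → Y]
i+i+Y ⇒ i+i+i   [Y → i]

E ⇒ E+M ⇒ E+M+M ⇒ M+M+M ⇒ Y+M+M ⇒ i+M+M ⇒ i+Y+M ⇒ i+i+M ⇒ i+i+Y ⇒ i+i+i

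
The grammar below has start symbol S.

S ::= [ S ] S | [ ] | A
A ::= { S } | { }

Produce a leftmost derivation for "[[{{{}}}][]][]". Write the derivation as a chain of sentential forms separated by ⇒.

S⇒[S]S⇒[[S]S]S⇒[[A]S]S⇒[[{S}]S]S⇒[[{A}]S]S⇒[[{{S}}]S]S⇒[[{{A}}]S]S⇒[[{{{}}}]S]S⇒[[{{{}}}][]]S⇒[[{{{}}}][]][]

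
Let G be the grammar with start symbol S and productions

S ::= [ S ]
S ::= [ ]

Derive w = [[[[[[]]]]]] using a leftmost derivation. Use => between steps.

S=>[S]=>[[S]]=>[[[S]]]=>[[[[S]]]]=>[[[[[S]]]]]=>[[[[[[]]]]]]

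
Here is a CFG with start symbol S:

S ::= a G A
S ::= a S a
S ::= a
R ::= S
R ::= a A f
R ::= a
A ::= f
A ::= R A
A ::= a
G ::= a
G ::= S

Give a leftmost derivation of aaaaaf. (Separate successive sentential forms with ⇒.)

S⇒aGA⇒aSA⇒aaGAA⇒aaaAA⇒aaaaA⇒aaaaRA⇒aaaaaA⇒aaaaaf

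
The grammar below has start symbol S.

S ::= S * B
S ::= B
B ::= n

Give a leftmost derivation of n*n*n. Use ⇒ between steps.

S ⇒ S*B   [S ::= S * B]
S*B ⇒ S*B*B   [S ::= S * B]
S*B*B ⇒ B*B*B   [S ::= B]
B*B*B ⇒ n*B*B   [B ::= n]
n*B*B ⇒ n*n*B   [B ::= n]
n*n*B ⇒ n*n*n   [B ::= n]

S⇒S*B⇒S*B*B⇒B*B*B⇒n*B*B⇒n*n*B⇒n*n*n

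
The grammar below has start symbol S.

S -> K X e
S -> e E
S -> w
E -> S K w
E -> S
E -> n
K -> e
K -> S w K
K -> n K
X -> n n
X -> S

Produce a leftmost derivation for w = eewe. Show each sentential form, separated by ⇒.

S⇒KXe⇒eXe⇒eSe⇒eeEe⇒eeSe⇒eewe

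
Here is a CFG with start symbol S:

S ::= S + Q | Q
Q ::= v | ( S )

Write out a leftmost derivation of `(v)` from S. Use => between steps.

S => Q   [S ::= Q]
Q => (S)   [Q ::= ( S )]
(S) => (Q)   [S ::= Q]
(Q) => (v)   [Q ::= v]

S=>Q=>(S)=>(Q)=>(v)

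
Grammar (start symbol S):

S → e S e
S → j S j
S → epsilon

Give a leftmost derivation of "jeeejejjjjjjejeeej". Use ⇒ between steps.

S ⇒ jSj   [S → j S j]
jSj ⇒ jeSej   [S → e S e]
jeSej ⇒ jeeSeej   [S → e S e]
jeeSeej ⇒ jeeeSeeej   [S → e S e]
jeeeSeeej ⇒ jeeejSjeeej   [S → j S j]
jeeejSjeeej ⇒ jeeejeSejeeej   [S → e S e]
jeeejeSejeeej ⇒ jeeejejSjejeeej   [S → j S j]
jeeejejSjejeeej ⇒ jeeejejjSjjejeeej   [S → j S j]
jeeejejjSjjejeeej ⇒ jeeejejjjSjjjejeeej   [S → j S j]
jeeejejjjSjjjejeeej ⇒ jeeejejjjjjjejeeej   [S → epsilon]

S ⇒ jSj ⇒ jeSej ⇒ jeeSeej ⇒ jeeeSeeej ⇒ jeeejSjeeej ⇒ jeeejeSejeeej ⇒ jeeejejSjejeeej ⇒ jeeejejjSjjejeeej ⇒ jeeejejjjSjjjejeeej ⇒ jeeejejjjjjjejeeej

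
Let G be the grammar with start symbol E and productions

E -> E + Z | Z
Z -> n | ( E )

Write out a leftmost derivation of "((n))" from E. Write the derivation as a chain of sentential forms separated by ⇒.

E ⇒ Z ⇒ (E) ⇒ (Z) ⇒ ((E)) ⇒ ((Z)) ⇒ ((n))

E ⇒ Z   [E -> Z]
Z ⇒ (E)   [Z -> ( E )]
(E) ⇒ (Z)   [E -> Z]
(Z) ⇒ ((E))   [Z -> ( E )]
((E)) ⇒ ((Z))   [E -> Z]
((Z)) ⇒ ((n))   [Z -> n]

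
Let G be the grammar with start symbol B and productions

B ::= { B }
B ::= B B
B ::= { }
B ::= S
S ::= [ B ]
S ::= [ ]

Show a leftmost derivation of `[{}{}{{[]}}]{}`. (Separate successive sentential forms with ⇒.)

B ⇒ BB ⇒ SB ⇒ [B]B ⇒ [BB]B ⇒ [BBB]B ⇒ [{}BB]B ⇒ [{}{}B]B ⇒ [{}{}{B}]B ⇒ [{}{}{{B}}]B ⇒ [{}{}{{S}}]B ⇒ [{}{}{{[]}}]B ⇒ [{}{}{{[]}}]{}

B ⇒ BB   [B ::= B B]
BB ⇒ SB   [B ::= S]
SB ⇒ [B]B   [S ::= [ B ]]
[B]B ⇒ [BB]B   [B ::= B B]
[BB]B ⇒ [BBB]B   [B ::= B B]
[BBB]B ⇒ [{}BB]B   [B ::= { }]
[{}BB]B ⇒ [{}{}B]B   [B ::= { }]
[{}{}B]B ⇒ [{}{}{B}]B   [B ::= { B }]
[{}{}{B}]B ⇒ [{}{}{{B}}]B   [B ::= { B }]
[{}{}{{B}}]B ⇒ [{}{}{{S}}]B   [B ::= S]
[{}{}{{S}}]B ⇒ [{}{}{{[]}}]B   [S ::= [ ]]
[{}{}{{[]}}]B ⇒ [{}{}{{[]}}]{}   [B ::= { }]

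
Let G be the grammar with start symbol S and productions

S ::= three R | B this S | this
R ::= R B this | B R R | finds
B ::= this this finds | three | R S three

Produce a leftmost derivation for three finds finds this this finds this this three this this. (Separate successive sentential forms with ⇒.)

S ⇒ B this S ⇒ R S three this S ⇒ R B this S three this S ⇒ B R R B this S three this S ⇒ three R R B this S three this S ⇒ three finds R B this S three this S ⇒ three finds finds B this S three this S ⇒ three finds finds this this finds this S three this S ⇒ three finds finds this this finds this this three this S ⇒ three finds finds this this finds this this three this this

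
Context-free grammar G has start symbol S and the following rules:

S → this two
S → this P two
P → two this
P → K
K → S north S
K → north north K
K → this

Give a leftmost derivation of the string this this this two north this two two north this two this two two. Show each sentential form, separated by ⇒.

S ⇒ this P two ⇒ this K two ⇒ this S north S two ⇒ this this P two north S two ⇒ this this K two north S two ⇒ this this S north S two north S two ⇒ this this this two north S two north S two ⇒ this this this two north this two two north S two ⇒ this this this two north this two two north this P two two ⇒ this this this two north this two two north this two this two two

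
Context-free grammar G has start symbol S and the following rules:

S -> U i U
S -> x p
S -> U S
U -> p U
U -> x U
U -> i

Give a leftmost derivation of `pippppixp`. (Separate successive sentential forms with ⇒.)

S⇒US⇒pUS⇒piS⇒piUS⇒pipUS⇒pippUS⇒pipppUS⇒pippppUS⇒pippppiS⇒pippppixp

S ⇒ US   [S -> U S]
US ⇒ pUS   [U -> p U]
pUS ⇒ piS   [U -> i]
piS ⇒ piUS   [S -> U S]
piUS ⇒ pipUS   [U -> p U]
pipUS ⇒ pippUS   [U -> p U]
pippUS ⇒ pipppUS   [U -> p U]
pipppUS ⇒ pippppUS   [U -> p U]
pippppUS ⇒ pippppiS   [U -> i]
pippppiS ⇒ pippppixp   [S -> x p]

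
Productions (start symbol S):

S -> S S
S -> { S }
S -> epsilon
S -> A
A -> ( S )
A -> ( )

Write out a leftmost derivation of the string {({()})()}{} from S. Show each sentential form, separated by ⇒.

S ⇒ SS ⇒ {S}S ⇒ {SS}S ⇒ {AS}S ⇒ {(S)S}S ⇒ {({S})S}S ⇒ {({A})S}S ⇒ {({()})S}S ⇒ {({()})A}S ⇒ {({()})()}S ⇒ {({()})()}{S} ⇒ {({()})()}{}

S ⇒ SS   [S -> S S]
SS ⇒ {S}S   [S -> { S }]
{S}S ⇒ {SS}S   [S -> S S]
{SS}S ⇒ {AS}S   [S -> A]
{AS}S ⇒ {(S)S}S   [A -> ( S )]
{(S)S}S ⇒ {({S})S}S   [S -> { S }]
{({S})S}S ⇒ {({A})S}S   [S -> A]
{({A})S}S ⇒ {({()})S}S   [A -> ( )]
{({()})S}S ⇒ {({()})A}S   [S -> A]
{({()})A}S ⇒ {({()})()}S   [A -> ( )]
{({()})()}S ⇒ {({()})()}{S}   [S -> { S }]
{({()})()}{S} ⇒ {({()})()}{}   [S -> epsilon]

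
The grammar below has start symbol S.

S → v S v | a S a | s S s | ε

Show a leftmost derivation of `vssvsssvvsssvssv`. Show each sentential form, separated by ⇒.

S ⇒ vSv ⇒ vsSsv ⇒ vssSssv ⇒ vssvSvssv ⇒ vssvsSsvssv ⇒ vssvssSssvssv ⇒ vssvsssSsssvssv ⇒ vssvsssvSvsssvssv ⇒ vssvsssvvsssvssv

S ⇒ vSv   [S → v S v]
vSv ⇒ vsSsv   [S → s S s]
vsSsv ⇒ vssSssv   [S → s S s]
vssSssv ⇒ vssvSvssv   [S → v S v]
vssvSvssv ⇒ vssvsSsvssv   [S → s S s]
vssvsSsvssv ⇒ vssvssSssvssv   [S → s S s]
vssvssSssvssv ⇒ vssvsssSsssvssv   [S → s S s]
vssvsssSsssvssv ⇒ vssvsssvSvsssvssv   [S → v S v]
vssvsssvSvsssvssv ⇒ vssvsssvvsssvssv   [S → ε]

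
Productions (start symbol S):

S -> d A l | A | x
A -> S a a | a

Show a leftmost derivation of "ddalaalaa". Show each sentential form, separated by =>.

S => A   [S -> A]
A => Saa   [A -> S a a]
Saa => dAlaa   [S -> d A l]
dAlaa => dSaalaa   [A -> S a a]
dSaalaa => ddAlaalaa   [S -> d A l]
ddAlaalaa => ddalaalaa   [A -> a]

S=>A=>Saa=>dAlaa=>dSaalaa=>ddAlaalaa=>ddalaalaa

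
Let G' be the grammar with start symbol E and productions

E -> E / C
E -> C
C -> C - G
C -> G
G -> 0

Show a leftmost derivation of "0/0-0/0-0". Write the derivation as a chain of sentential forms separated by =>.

E => E/C => E/C/C => C/C/C => G/C/C => 0/C/C => 0/C-G/C => 0/G-G/C => 0/0-G/C => 0/0-0/C => 0/0-0/C-G => 0/0-0/G-G => 0/0-0/0-G => 0/0-0/0-0

E => E/C   [E -> E / C]
E/C => E/C/C   [E -> E / C]
E/C/C => C/C/C   [E -> C]
C/C/C => G/C/C   [C -> G]
G/C/C => 0/C/C   [G -> 0]
0/C/C => 0/C-G/C   [C -> C - G]
0/C-G/C => 0/G-G/C   [C -> G]
0/G-G/C => 0/0-G/C   [G -> 0]
0/0-G/C => 0/0-0/C   [G -> 0]
0/0-0/C => 0/0-0/C-G   [C -> C - G]
0/0-0/C-G => 0/0-0/G-G   [C -> G]
0/0-0/G-G => 0/0-0/0-G   [G -> 0]
0/0-0/0-G => 0/0-0/0-0   [G -> 0]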